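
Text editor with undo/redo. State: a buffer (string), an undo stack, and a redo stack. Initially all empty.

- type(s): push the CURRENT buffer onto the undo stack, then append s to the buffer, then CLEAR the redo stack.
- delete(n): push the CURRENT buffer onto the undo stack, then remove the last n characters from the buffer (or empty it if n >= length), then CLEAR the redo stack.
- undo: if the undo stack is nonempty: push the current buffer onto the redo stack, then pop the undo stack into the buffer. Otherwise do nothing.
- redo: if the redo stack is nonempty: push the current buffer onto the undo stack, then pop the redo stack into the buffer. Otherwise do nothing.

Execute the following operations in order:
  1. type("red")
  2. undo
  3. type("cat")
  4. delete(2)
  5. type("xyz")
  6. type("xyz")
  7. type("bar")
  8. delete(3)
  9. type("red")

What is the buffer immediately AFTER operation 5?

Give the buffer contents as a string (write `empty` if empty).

Answer: cxyz

Derivation:
After op 1 (type): buf='red' undo_depth=1 redo_depth=0
After op 2 (undo): buf='(empty)' undo_depth=0 redo_depth=1
After op 3 (type): buf='cat' undo_depth=1 redo_depth=0
After op 4 (delete): buf='c' undo_depth=2 redo_depth=0
After op 5 (type): buf='cxyz' undo_depth=3 redo_depth=0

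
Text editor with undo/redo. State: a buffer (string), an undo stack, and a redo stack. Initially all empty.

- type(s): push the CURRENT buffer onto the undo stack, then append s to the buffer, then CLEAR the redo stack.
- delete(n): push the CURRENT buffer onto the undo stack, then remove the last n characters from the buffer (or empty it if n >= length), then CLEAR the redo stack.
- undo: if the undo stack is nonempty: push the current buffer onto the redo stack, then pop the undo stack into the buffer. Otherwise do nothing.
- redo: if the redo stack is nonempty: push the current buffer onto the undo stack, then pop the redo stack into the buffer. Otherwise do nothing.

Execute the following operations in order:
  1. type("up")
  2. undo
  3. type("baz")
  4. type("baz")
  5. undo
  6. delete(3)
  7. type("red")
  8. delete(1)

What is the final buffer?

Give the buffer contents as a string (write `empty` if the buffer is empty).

After op 1 (type): buf='up' undo_depth=1 redo_depth=0
After op 2 (undo): buf='(empty)' undo_depth=0 redo_depth=1
After op 3 (type): buf='baz' undo_depth=1 redo_depth=0
After op 4 (type): buf='bazbaz' undo_depth=2 redo_depth=0
After op 5 (undo): buf='baz' undo_depth=1 redo_depth=1
After op 6 (delete): buf='(empty)' undo_depth=2 redo_depth=0
After op 7 (type): buf='red' undo_depth=3 redo_depth=0
After op 8 (delete): buf='re' undo_depth=4 redo_depth=0

Answer: re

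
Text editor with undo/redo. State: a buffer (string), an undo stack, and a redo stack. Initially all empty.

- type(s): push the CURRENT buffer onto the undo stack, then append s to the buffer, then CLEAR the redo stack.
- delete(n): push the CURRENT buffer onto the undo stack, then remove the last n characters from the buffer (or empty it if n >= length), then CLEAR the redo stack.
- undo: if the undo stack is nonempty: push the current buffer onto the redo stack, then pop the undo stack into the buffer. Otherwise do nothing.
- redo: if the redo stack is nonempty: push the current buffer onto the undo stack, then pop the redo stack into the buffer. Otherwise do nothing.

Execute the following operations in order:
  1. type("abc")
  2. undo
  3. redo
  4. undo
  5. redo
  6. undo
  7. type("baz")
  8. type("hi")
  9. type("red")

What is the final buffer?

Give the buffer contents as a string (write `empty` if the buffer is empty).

Answer: bazhired

Derivation:
After op 1 (type): buf='abc' undo_depth=1 redo_depth=0
After op 2 (undo): buf='(empty)' undo_depth=0 redo_depth=1
After op 3 (redo): buf='abc' undo_depth=1 redo_depth=0
After op 4 (undo): buf='(empty)' undo_depth=0 redo_depth=1
After op 5 (redo): buf='abc' undo_depth=1 redo_depth=0
After op 6 (undo): buf='(empty)' undo_depth=0 redo_depth=1
After op 7 (type): buf='baz' undo_depth=1 redo_depth=0
After op 8 (type): buf='bazhi' undo_depth=2 redo_depth=0
After op 9 (type): buf='bazhired' undo_depth=3 redo_depth=0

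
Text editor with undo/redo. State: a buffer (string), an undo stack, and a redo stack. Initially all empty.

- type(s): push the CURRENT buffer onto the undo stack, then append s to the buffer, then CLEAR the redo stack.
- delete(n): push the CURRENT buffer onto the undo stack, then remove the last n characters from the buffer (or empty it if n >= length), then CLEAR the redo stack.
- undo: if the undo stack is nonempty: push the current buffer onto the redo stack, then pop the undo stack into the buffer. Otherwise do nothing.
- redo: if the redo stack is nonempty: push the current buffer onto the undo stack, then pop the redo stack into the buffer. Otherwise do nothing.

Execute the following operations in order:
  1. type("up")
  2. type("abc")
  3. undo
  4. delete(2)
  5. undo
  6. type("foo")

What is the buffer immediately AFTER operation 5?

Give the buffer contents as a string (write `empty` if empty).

After op 1 (type): buf='up' undo_depth=1 redo_depth=0
After op 2 (type): buf='upabc' undo_depth=2 redo_depth=0
After op 3 (undo): buf='up' undo_depth=1 redo_depth=1
After op 4 (delete): buf='(empty)' undo_depth=2 redo_depth=0
After op 5 (undo): buf='up' undo_depth=1 redo_depth=1

Answer: up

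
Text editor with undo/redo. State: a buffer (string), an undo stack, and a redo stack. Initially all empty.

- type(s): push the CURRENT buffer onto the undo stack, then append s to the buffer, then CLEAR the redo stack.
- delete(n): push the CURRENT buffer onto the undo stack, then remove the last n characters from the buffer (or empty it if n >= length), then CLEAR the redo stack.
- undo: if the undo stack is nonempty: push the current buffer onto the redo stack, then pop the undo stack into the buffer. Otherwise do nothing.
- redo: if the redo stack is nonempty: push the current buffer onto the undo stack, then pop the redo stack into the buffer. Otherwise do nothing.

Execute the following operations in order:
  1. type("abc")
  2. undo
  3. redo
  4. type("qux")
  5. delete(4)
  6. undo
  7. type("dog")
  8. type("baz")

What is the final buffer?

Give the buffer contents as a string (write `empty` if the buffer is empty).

After op 1 (type): buf='abc' undo_depth=1 redo_depth=0
After op 2 (undo): buf='(empty)' undo_depth=0 redo_depth=1
After op 3 (redo): buf='abc' undo_depth=1 redo_depth=0
After op 4 (type): buf='abcqux' undo_depth=2 redo_depth=0
After op 5 (delete): buf='ab' undo_depth=3 redo_depth=0
After op 6 (undo): buf='abcqux' undo_depth=2 redo_depth=1
After op 7 (type): buf='abcquxdog' undo_depth=3 redo_depth=0
After op 8 (type): buf='abcquxdogbaz' undo_depth=4 redo_depth=0

Answer: abcquxdogbaz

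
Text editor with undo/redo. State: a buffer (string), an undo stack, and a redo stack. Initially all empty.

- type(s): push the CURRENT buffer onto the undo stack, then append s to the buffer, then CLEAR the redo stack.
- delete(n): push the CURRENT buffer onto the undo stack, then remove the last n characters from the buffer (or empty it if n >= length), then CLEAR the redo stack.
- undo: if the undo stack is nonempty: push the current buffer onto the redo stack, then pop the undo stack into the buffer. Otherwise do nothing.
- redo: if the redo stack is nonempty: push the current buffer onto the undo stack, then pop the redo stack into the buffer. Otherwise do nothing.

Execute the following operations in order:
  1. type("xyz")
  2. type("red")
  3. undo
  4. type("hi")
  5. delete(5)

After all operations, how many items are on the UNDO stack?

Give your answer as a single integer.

Answer: 3

Derivation:
After op 1 (type): buf='xyz' undo_depth=1 redo_depth=0
After op 2 (type): buf='xyzred' undo_depth=2 redo_depth=0
After op 3 (undo): buf='xyz' undo_depth=1 redo_depth=1
After op 4 (type): buf='xyzhi' undo_depth=2 redo_depth=0
After op 5 (delete): buf='(empty)' undo_depth=3 redo_depth=0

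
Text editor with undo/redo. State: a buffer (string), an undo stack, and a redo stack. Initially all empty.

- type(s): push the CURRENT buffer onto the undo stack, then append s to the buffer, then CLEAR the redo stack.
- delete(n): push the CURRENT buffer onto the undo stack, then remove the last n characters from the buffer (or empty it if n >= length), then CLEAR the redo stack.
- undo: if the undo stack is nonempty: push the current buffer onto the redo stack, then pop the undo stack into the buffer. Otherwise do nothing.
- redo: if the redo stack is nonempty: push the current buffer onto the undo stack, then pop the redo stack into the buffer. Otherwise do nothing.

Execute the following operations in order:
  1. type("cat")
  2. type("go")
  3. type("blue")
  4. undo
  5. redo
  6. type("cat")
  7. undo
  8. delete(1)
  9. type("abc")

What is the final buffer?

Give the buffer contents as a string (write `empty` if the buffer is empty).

After op 1 (type): buf='cat' undo_depth=1 redo_depth=0
After op 2 (type): buf='catgo' undo_depth=2 redo_depth=0
After op 3 (type): buf='catgoblue' undo_depth=3 redo_depth=0
After op 4 (undo): buf='catgo' undo_depth=2 redo_depth=1
After op 5 (redo): buf='catgoblue' undo_depth=3 redo_depth=0
After op 6 (type): buf='catgobluecat' undo_depth=4 redo_depth=0
After op 7 (undo): buf='catgoblue' undo_depth=3 redo_depth=1
After op 8 (delete): buf='catgoblu' undo_depth=4 redo_depth=0
After op 9 (type): buf='catgobluabc' undo_depth=5 redo_depth=0

Answer: catgobluabc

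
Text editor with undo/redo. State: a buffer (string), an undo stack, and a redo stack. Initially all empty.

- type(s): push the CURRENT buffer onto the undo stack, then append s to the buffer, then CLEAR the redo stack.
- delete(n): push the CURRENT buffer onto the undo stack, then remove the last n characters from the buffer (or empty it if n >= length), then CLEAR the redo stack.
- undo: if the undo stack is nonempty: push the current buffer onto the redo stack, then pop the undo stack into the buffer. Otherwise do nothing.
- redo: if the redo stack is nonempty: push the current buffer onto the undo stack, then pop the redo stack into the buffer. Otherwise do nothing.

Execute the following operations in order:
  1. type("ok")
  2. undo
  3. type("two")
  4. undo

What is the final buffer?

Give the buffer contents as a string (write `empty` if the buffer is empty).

After op 1 (type): buf='ok' undo_depth=1 redo_depth=0
After op 2 (undo): buf='(empty)' undo_depth=0 redo_depth=1
After op 3 (type): buf='two' undo_depth=1 redo_depth=0
After op 4 (undo): buf='(empty)' undo_depth=0 redo_depth=1

Answer: empty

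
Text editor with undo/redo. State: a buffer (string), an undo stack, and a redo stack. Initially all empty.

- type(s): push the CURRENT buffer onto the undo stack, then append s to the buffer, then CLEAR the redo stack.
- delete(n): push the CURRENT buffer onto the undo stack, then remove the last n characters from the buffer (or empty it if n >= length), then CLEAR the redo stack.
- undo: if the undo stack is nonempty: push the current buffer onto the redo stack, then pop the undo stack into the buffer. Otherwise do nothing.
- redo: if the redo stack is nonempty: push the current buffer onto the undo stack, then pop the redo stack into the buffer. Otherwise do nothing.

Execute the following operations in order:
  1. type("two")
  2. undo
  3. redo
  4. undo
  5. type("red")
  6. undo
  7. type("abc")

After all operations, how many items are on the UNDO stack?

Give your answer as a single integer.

After op 1 (type): buf='two' undo_depth=1 redo_depth=0
After op 2 (undo): buf='(empty)' undo_depth=0 redo_depth=1
After op 3 (redo): buf='two' undo_depth=1 redo_depth=0
After op 4 (undo): buf='(empty)' undo_depth=0 redo_depth=1
After op 5 (type): buf='red' undo_depth=1 redo_depth=0
After op 6 (undo): buf='(empty)' undo_depth=0 redo_depth=1
After op 7 (type): buf='abc' undo_depth=1 redo_depth=0

Answer: 1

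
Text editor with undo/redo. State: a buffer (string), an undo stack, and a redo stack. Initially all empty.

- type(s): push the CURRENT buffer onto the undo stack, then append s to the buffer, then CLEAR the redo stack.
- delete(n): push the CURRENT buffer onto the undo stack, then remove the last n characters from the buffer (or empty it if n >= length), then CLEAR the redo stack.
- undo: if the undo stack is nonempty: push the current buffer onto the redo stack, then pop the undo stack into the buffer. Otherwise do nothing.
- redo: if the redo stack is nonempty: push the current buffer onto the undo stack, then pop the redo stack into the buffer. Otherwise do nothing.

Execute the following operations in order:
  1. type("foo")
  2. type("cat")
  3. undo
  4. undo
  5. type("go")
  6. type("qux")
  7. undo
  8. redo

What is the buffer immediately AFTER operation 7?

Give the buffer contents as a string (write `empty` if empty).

Answer: go

Derivation:
After op 1 (type): buf='foo' undo_depth=1 redo_depth=0
After op 2 (type): buf='foocat' undo_depth=2 redo_depth=0
After op 3 (undo): buf='foo' undo_depth=1 redo_depth=1
After op 4 (undo): buf='(empty)' undo_depth=0 redo_depth=2
After op 5 (type): buf='go' undo_depth=1 redo_depth=0
After op 6 (type): buf='goqux' undo_depth=2 redo_depth=0
After op 7 (undo): buf='go' undo_depth=1 redo_depth=1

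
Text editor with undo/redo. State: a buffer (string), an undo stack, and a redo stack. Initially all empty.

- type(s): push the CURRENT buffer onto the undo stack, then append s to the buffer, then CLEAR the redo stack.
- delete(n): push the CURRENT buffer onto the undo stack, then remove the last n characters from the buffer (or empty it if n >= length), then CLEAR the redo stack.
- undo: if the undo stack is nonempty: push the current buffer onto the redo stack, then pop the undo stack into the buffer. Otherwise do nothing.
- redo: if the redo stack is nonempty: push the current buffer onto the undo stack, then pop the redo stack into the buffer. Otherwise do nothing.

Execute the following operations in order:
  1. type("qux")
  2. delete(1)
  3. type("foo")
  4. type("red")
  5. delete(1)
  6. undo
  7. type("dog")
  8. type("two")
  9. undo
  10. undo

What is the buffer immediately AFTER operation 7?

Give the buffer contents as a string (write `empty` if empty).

Answer: qufooreddog

Derivation:
After op 1 (type): buf='qux' undo_depth=1 redo_depth=0
After op 2 (delete): buf='qu' undo_depth=2 redo_depth=0
After op 3 (type): buf='qufoo' undo_depth=3 redo_depth=0
After op 4 (type): buf='qufoored' undo_depth=4 redo_depth=0
After op 5 (delete): buf='qufoore' undo_depth=5 redo_depth=0
After op 6 (undo): buf='qufoored' undo_depth=4 redo_depth=1
After op 7 (type): buf='qufooreddog' undo_depth=5 redo_depth=0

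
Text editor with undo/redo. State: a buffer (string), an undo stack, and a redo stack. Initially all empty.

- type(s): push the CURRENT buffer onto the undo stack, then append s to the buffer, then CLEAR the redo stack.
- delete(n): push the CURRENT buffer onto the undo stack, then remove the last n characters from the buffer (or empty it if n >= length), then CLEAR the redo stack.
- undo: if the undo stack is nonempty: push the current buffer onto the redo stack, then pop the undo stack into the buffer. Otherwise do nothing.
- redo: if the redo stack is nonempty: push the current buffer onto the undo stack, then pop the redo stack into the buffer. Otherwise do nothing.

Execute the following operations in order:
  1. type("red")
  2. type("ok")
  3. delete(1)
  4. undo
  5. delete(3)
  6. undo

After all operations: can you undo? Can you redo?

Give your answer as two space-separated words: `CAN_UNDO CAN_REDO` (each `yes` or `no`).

After op 1 (type): buf='red' undo_depth=1 redo_depth=0
After op 2 (type): buf='redok' undo_depth=2 redo_depth=0
After op 3 (delete): buf='redo' undo_depth=3 redo_depth=0
After op 4 (undo): buf='redok' undo_depth=2 redo_depth=1
After op 5 (delete): buf='re' undo_depth=3 redo_depth=0
After op 6 (undo): buf='redok' undo_depth=2 redo_depth=1

Answer: yes yes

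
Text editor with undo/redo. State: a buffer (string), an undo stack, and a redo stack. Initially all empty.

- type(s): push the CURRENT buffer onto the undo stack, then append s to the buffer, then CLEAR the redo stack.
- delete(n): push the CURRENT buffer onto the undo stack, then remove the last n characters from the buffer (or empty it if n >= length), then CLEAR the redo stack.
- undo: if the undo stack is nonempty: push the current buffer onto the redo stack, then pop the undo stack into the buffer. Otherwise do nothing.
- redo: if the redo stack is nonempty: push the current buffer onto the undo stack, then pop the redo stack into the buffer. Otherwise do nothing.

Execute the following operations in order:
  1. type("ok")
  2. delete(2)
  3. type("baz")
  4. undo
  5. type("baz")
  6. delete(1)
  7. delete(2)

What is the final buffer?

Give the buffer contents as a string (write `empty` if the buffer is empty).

Answer: empty

Derivation:
After op 1 (type): buf='ok' undo_depth=1 redo_depth=0
After op 2 (delete): buf='(empty)' undo_depth=2 redo_depth=0
After op 3 (type): buf='baz' undo_depth=3 redo_depth=0
After op 4 (undo): buf='(empty)' undo_depth=2 redo_depth=1
After op 5 (type): buf='baz' undo_depth=3 redo_depth=0
After op 6 (delete): buf='ba' undo_depth=4 redo_depth=0
After op 7 (delete): buf='(empty)' undo_depth=5 redo_depth=0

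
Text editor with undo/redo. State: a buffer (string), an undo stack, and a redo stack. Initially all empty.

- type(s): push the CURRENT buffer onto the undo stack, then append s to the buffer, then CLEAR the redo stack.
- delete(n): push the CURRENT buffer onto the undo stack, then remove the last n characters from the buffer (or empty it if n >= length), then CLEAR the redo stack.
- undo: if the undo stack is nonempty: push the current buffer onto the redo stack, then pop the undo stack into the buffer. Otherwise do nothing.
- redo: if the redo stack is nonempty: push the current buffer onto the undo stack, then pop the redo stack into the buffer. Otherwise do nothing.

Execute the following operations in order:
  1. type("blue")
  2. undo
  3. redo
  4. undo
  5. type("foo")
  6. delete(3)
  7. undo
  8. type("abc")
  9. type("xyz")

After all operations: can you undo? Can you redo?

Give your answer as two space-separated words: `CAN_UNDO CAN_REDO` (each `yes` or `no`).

Answer: yes no

Derivation:
After op 1 (type): buf='blue' undo_depth=1 redo_depth=0
After op 2 (undo): buf='(empty)' undo_depth=0 redo_depth=1
After op 3 (redo): buf='blue' undo_depth=1 redo_depth=0
After op 4 (undo): buf='(empty)' undo_depth=0 redo_depth=1
After op 5 (type): buf='foo' undo_depth=1 redo_depth=0
After op 6 (delete): buf='(empty)' undo_depth=2 redo_depth=0
After op 7 (undo): buf='foo' undo_depth=1 redo_depth=1
After op 8 (type): buf='fooabc' undo_depth=2 redo_depth=0
After op 9 (type): buf='fooabcxyz' undo_depth=3 redo_depth=0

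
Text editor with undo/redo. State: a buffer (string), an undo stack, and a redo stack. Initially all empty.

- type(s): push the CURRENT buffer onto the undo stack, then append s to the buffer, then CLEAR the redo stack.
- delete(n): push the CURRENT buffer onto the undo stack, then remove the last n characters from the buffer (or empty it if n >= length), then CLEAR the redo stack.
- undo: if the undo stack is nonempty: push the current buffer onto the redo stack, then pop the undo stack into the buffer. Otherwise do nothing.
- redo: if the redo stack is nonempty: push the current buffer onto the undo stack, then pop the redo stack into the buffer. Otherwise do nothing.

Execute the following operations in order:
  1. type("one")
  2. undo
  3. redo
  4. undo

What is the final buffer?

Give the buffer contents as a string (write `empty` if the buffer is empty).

Answer: empty

Derivation:
After op 1 (type): buf='one' undo_depth=1 redo_depth=0
After op 2 (undo): buf='(empty)' undo_depth=0 redo_depth=1
After op 3 (redo): buf='one' undo_depth=1 redo_depth=0
After op 4 (undo): buf='(empty)' undo_depth=0 redo_depth=1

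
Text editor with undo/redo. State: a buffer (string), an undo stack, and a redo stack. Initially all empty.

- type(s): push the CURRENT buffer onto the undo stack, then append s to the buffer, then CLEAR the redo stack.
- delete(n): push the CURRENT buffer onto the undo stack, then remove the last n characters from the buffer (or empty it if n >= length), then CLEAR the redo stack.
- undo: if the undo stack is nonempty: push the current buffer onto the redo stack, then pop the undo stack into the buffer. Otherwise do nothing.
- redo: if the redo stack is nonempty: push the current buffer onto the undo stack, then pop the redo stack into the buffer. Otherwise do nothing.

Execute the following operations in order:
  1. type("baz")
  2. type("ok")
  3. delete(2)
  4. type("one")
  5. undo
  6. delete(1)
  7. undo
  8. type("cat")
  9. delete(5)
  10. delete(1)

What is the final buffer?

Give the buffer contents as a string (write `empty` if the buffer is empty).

After op 1 (type): buf='baz' undo_depth=1 redo_depth=0
After op 2 (type): buf='bazok' undo_depth=2 redo_depth=0
After op 3 (delete): buf='baz' undo_depth=3 redo_depth=0
After op 4 (type): buf='bazone' undo_depth=4 redo_depth=0
After op 5 (undo): buf='baz' undo_depth=3 redo_depth=1
After op 6 (delete): buf='ba' undo_depth=4 redo_depth=0
After op 7 (undo): buf='baz' undo_depth=3 redo_depth=1
After op 8 (type): buf='bazcat' undo_depth=4 redo_depth=0
After op 9 (delete): buf='b' undo_depth=5 redo_depth=0
After op 10 (delete): buf='(empty)' undo_depth=6 redo_depth=0

Answer: empty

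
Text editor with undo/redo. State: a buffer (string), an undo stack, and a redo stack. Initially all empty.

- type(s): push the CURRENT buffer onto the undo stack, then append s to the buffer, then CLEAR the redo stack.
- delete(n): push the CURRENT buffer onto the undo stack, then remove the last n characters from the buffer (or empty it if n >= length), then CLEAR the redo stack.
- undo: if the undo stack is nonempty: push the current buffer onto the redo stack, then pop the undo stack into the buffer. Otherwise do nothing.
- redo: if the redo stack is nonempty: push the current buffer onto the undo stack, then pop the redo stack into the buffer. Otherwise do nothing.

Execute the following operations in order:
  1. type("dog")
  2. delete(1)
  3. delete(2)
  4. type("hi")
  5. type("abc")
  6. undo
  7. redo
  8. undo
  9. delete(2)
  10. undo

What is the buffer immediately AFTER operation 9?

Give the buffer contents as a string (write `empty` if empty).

After op 1 (type): buf='dog' undo_depth=1 redo_depth=0
After op 2 (delete): buf='do' undo_depth=2 redo_depth=0
After op 3 (delete): buf='(empty)' undo_depth=3 redo_depth=0
After op 4 (type): buf='hi' undo_depth=4 redo_depth=0
After op 5 (type): buf='hiabc' undo_depth=5 redo_depth=0
After op 6 (undo): buf='hi' undo_depth=4 redo_depth=1
After op 7 (redo): buf='hiabc' undo_depth=5 redo_depth=0
After op 8 (undo): buf='hi' undo_depth=4 redo_depth=1
After op 9 (delete): buf='(empty)' undo_depth=5 redo_depth=0

Answer: empty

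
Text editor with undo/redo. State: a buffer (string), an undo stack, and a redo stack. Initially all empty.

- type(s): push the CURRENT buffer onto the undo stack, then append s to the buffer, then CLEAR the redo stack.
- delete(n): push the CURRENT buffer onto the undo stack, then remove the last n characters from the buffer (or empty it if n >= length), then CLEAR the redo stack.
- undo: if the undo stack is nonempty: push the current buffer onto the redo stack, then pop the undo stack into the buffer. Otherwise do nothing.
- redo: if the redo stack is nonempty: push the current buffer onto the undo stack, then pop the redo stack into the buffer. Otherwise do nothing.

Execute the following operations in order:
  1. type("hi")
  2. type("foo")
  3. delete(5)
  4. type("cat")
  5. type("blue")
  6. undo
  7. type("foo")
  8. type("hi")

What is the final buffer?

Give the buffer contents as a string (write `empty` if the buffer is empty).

After op 1 (type): buf='hi' undo_depth=1 redo_depth=0
After op 2 (type): buf='hifoo' undo_depth=2 redo_depth=0
After op 3 (delete): buf='(empty)' undo_depth=3 redo_depth=0
After op 4 (type): buf='cat' undo_depth=4 redo_depth=0
After op 5 (type): buf='catblue' undo_depth=5 redo_depth=0
After op 6 (undo): buf='cat' undo_depth=4 redo_depth=1
After op 7 (type): buf='catfoo' undo_depth=5 redo_depth=0
After op 8 (type): buf='catfoohi' undo_depth=6 redo_depth=0

Answer: catfoohi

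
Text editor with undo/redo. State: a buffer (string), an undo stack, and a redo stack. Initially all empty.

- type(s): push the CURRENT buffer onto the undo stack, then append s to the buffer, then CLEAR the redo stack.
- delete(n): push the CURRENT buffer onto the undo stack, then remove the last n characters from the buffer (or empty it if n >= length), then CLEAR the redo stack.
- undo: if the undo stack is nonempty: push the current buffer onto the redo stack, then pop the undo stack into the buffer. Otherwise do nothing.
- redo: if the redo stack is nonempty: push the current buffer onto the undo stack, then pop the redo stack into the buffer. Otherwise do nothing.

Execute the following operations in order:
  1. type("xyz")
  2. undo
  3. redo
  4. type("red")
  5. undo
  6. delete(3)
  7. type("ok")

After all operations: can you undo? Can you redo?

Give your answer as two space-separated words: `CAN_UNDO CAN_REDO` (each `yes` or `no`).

After op 1 (type): buf='xyz' undo_depth=1 redo_depth=0
After op 2 (undo): buf='(empty)' undo_depth=0 redo_depth=1
After op 3 (redo): buf='xyz' undo_depth=1 redo_depth=0
After op 4 (type): buf='xyzred' undo_depth=2 redo_depth=0
After op 5 (undo): buf='xyz' undo_depth=1 redo_depth=1
After op 6 (delete): buf='(empty)' undo_depth=2 redo_depth=0
After op 7 (type): buf='ok' undo_depth=3 redo_depth=0

Answer: yes no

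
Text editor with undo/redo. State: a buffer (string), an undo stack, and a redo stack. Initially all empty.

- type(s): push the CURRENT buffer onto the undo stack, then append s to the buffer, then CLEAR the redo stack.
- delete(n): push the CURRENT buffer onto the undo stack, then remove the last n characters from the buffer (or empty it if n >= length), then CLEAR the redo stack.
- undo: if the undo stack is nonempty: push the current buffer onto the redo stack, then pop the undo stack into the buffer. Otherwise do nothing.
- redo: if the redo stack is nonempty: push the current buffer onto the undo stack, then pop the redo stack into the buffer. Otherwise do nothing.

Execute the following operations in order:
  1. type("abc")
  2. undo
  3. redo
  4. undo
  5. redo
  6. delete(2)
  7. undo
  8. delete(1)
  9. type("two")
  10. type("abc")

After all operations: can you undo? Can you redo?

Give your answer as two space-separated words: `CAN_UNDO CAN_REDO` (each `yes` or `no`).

After op 1 (type): buf='abc' undo_depth=1 redo_depth=0
After op 2 (undo): buf='(empty)' undo_depth=0 redo_depth=1
After op 3 (redo): buf='abc' undo_depth=1 redo_depth=0
After op 4 (undo): buf='(empty)' undo_depth=0 redo_depth=1
After op 5 (redo): buf='abc' undo_depth=1 redo_depth=0
After op 6 (delete): buf='a' undo_depth=2 redo_depth=0
After op 7 (undo): buf='abc' undo_depth=1 redo_depth=1
After op 8 (delete): buf='ab' undo_depth=2 redo_depth=0
After op 9 (type): buf='abtwo' undo_depth=3 redo_depth=0
After op 10 (type): buf='abtwoabc' undo_depth=4 redo_depth=0

Answer: yes no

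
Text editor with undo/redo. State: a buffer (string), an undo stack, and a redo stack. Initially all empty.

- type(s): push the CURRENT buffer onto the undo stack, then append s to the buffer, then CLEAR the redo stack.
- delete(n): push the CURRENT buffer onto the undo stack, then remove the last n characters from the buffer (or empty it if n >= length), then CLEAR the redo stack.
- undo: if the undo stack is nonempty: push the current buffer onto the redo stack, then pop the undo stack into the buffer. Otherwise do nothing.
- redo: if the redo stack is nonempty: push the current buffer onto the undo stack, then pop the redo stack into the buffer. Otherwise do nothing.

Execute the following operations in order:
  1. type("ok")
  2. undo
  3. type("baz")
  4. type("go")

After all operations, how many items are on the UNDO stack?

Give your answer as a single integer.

Answer: 2

Derivation:
After op 1 (type): buf='ok' undo_depth=1 redo_depth=0
After op 2 (undo): buf='(empty)' undo_depth=0 redo_depth=1
After op 3 (type): buf='baz' undo_depth=1 redo_depth=0
After op 4 (type): buf='bazgo' undo_depth=2 redo_depth=0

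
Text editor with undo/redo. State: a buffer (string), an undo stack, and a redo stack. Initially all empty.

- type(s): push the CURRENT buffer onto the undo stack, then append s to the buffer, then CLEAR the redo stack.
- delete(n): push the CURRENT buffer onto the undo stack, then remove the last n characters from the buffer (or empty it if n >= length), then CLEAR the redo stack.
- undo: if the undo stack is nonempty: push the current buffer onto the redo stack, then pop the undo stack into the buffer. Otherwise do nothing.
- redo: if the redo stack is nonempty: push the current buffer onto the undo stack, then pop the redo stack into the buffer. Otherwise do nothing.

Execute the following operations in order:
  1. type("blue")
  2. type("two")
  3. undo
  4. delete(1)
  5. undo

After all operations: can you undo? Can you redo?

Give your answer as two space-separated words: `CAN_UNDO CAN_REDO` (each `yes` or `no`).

After op 1 (type): buf='blue' undo_depth=1 redo_depth=0
After op 2 (type): buf='bluetwo' undo_depth=2 redo_depth=0
After op 3 (undo): buf='blue' undo_depth=1 redo_depth=1
After op 4 (delete): buf='blu' undo_depth=2 redo_depth=0
After op 5 (undo): buf='blue' undo_depth=1 redo_depth=1

Answer: yes yes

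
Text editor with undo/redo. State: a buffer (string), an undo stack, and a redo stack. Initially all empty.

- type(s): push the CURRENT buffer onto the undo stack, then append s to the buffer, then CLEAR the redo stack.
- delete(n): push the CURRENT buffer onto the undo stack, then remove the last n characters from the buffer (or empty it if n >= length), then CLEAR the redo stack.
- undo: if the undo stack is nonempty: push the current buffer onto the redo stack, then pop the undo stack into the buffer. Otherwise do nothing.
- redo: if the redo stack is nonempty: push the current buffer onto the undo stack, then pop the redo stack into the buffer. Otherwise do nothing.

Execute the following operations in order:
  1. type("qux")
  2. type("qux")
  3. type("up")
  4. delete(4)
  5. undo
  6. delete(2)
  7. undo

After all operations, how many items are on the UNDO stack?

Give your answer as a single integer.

Answer: 3

Derivation:
After op 1 (type): buf='qux' undo_depth=1 redo_depth=0
After op 2 (type): buf='quxqux' undo_depth=2 redo_depth=0
After op 3 (type): buf='quxquxup' undo_depth=3 redo_depth=0
After op 4 (delete): buf='quxq' undo_depth=4 redo_depth=0
After op 5 (undo): buf='quxquxup' undo_depth=3 redo_depth=1
After op 6 (delete): buf='quxqux' undo_depth=4 redo_depth=0
After op 7 (undo): buf='quxquxup' undo_depth=3 redo_depth=1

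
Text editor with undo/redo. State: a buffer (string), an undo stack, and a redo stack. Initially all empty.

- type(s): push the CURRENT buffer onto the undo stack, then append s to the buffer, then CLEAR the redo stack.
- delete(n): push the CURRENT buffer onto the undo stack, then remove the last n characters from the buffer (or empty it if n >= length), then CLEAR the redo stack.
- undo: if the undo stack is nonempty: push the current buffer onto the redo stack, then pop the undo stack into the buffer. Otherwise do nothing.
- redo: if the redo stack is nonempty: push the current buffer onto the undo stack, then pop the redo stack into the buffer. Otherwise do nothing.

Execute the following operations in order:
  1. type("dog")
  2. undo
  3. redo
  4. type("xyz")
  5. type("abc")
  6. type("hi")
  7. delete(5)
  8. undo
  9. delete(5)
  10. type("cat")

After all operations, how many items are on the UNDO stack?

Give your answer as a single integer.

Answer: 6

Derivation:
After op 1 (type): buf='dog' undo_depth=1 redo_depth=0
After op 2 (undo): buf='(empty)' undo_depth=0 redo_depth=1
After op 3 (redo): buf='dog' undo_depth=1 redo_depth=0
After op 4 (type): buf='dogxyz' undo_depth=2 redo_depth=0
After op 5 (type): buf='dogxyzabc' undo_depth=3 redo_depth=0
After op 6 (type): buf='dogxyzabchi' undo_depth=4 redo_depth=0
After op 7 (delete): buf='dogxyz' undo_depth=5 redo_depth=0
After op 8 (undo): buf='dogxyzabchi' undo_depth=4 redo_depth=1
After op 9 (delete): buf='dogxyz' undo_depth=5 redo_depth=0
After op 10 (type): buf='dogxyzcat' undo_depth=6 redo_depth=0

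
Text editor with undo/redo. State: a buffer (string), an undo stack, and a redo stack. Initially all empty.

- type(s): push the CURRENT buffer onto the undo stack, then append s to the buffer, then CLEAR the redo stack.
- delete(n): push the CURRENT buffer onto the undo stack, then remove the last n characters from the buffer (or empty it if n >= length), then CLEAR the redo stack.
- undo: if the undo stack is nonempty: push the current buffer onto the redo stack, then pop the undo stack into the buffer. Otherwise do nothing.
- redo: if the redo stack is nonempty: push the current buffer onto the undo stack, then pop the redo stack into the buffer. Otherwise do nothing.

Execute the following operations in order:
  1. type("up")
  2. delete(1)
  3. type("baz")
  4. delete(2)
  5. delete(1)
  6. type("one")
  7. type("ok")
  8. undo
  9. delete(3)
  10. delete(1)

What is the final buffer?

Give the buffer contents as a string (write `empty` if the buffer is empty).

After op 1 (type): buf='up' undo_depth=1 redo_depth=0
After op 2 (delete): buf='u' undo_depth=2 redo_depth=0
After op 3 (type): buf='ubaz' undo_depth=3 redo_depth=0
After op 4 (delete): buf='ub' undo_depth=4 redo_depth=0
After op 5 (delete): buf='u' undo_depth=5 redo_depth=0
After op 6 (type): buf='uone' undo_depth=6 redo_depth=0
After op 7 (type): buf='uoneok' undo_depth=7 redo_depth=0
After op 8 (undo): buf='uone' undo_depth=6 redo_depth=1
After op 9 (delete): buf='u' undo_depth=7 redo_depth=0
After op 10 (delete): buf='(empty)' undo_depth=8 redo_depth=0

Answer: empty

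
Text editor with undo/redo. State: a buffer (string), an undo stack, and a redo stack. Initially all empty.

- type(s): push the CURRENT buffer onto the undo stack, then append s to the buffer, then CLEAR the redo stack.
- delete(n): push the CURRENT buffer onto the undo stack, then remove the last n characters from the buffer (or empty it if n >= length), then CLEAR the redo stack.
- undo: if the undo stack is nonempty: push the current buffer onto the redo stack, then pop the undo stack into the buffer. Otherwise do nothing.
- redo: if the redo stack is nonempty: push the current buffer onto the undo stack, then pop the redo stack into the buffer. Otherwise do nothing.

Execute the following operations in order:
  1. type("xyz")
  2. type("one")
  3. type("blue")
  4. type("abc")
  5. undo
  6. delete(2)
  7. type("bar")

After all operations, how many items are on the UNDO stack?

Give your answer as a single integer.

Answer: 5

Derivation:
After op 1 (type): buf='xyz' undo_depth=1 redo_depth=0
After op 2 (type): buf='xyzone' undo_depth=2 redo_depth=0
After op 3 (type): buf='xyzoneblue' undo_depth=3 redo_depth=0
After op 4 (type): buf='xyzoneblueabc' undo_depth=4 redo_depth=0
After op 5 (undo): buf='xyzoneblue' undo_depth=3 redo_depth=1
After op 6 (delete): buf='xyzonebl' undo_depth=4 redo_depth=0
After op 7 (type): buf='xyzoneblbar' undo_depth=5 redo_depth=0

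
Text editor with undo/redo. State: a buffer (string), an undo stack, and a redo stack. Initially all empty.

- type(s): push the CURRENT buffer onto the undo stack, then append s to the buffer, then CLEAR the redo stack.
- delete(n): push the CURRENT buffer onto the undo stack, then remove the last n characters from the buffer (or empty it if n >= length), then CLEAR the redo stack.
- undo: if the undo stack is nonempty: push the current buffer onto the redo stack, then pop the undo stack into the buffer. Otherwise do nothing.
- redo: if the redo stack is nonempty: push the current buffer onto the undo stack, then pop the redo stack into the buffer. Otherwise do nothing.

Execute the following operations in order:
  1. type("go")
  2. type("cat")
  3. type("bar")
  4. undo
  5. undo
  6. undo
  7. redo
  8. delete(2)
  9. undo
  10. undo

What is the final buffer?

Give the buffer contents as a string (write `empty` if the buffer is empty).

After op 1 (type): buf='go' undo_depth=1 redo_depth=0
After op 2 (type): buf='gocat' undo_depth=2 redo_depth=0
After op 3 (type): buf='gocatbar' undo_depth=3 redo_depth=0
After op 4 (undo): buf='gocat' undo_depth=2 redo_depth=1
After op 5 (undo): buf='go' undo_depth=1 redo_depth=2
After op 6 (undo): buf='(empty)' undo_depth=0 redo_depth=3
After op 7 (redo): buf='go' undo_depth=1 redo_depth=2
After op 8 (delete): buf='(empty)' undo_depth=2 redo_depth=0
After op 9 (undo): buf='go' undo_depth=1 redo_depth=1
After op 10 (undo): buf='(empty)' undo_depth=0 redo_depth=2

Answer: empty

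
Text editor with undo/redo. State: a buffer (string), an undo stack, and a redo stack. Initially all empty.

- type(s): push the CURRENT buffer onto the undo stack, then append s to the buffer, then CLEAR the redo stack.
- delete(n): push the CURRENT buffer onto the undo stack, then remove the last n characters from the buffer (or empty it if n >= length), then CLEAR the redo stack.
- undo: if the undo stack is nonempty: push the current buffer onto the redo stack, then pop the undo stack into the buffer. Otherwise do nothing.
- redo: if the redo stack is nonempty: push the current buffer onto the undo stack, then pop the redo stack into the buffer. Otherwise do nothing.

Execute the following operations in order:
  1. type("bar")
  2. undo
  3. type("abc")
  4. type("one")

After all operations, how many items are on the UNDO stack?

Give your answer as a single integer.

Answer: 2

Derivation:
After op 1 (type): buf='bar' undo_depth=1 redo_depth=0
After op 2 (undo): buf='(empty)' undo_depth=0 redo_depth=1
After op 3 (type): buf='abc' undo_depth=1 redo_depth=0
After op 4 (type): buf='abcone' undo_depth=2 redo_depth=0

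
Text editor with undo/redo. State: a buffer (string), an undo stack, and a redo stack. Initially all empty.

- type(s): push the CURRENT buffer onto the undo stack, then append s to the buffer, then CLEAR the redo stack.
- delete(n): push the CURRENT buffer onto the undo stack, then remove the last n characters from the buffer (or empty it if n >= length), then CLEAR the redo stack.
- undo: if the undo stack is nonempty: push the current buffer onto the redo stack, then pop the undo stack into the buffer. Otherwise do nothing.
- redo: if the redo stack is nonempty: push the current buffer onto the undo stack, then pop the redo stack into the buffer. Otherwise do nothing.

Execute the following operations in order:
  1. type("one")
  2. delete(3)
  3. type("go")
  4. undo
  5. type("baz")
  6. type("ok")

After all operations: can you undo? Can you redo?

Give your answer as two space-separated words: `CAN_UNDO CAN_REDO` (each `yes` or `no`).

Answer: yes no

Derivation:
After op 1 (type): buf='one' undo_depth=1 redo_depth=0
After op 2 (delete): buf='(empty)' undo_depth=2 redo_depth=0
After op 3 (type): buf='go' undo_depth=3 redo_depth=0
After op 4 (undo): buf='(empty)' undo_depth=2 redo_depth=1
After op 5 (type): buf='baz' undo_depth=3 redo_depth=0
After op 6 (type): buf='bazok' undo_depth=4 redo_depth=0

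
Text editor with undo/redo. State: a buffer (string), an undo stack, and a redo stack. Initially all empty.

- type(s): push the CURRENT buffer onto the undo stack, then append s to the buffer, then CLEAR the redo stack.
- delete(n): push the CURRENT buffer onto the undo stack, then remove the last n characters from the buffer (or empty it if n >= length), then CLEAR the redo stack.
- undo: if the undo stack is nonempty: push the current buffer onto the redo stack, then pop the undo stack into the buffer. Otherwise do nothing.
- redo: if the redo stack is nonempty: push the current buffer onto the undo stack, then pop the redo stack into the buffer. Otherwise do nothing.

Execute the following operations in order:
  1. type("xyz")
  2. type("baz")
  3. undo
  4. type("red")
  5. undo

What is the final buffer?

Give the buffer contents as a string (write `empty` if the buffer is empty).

After op 1 (type): buf='xyz' undo_depth=1 redo_depth=0
After op 2 (type): buf='xyzbaz' undo_depth=2 redo_depth=0
After op 3 (undo): buf='xyz' undo_depth=1 redo_depth=1
After op 4 (type): buf='xyzred' undo_depth=2 redo_depth=0
After op 5 (undo): buf='xyz' undo_depth=1 redo_depth=1

Answer: xyz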